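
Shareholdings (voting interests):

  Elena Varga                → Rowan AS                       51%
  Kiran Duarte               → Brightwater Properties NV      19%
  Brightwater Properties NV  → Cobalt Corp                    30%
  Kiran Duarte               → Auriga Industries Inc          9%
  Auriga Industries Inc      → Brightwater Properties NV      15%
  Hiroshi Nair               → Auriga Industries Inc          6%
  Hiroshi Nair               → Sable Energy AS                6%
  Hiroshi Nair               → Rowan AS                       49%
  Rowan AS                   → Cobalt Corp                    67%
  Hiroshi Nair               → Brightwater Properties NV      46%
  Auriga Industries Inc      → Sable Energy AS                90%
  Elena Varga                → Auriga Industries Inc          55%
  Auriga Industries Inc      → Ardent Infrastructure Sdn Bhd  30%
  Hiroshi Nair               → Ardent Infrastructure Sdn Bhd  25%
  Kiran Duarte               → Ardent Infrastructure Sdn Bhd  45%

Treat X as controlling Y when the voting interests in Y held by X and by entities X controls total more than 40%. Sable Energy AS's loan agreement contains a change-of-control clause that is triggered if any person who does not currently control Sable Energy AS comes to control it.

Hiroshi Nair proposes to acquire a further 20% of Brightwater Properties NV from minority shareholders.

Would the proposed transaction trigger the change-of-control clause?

No

The purchase changes only Hiroshi's holdings, so Hiroshi is the only person who could newly come to control Sable.
Hiroshi holds 49% of Rowan, so Hiroshi controls Rowan.
Hiroshi holds 46% of Brightwater, so Hiroshi controls Brightwater.
Rowan and Brightwater together hold 67% + 30% = 97% of Cobalt, so Hiroshi controls Cobalt.
In Sable, Hiroshi's side holds only 6%, not > 40%.
So before the transaction, Hiroshi does not control Sable.
After the purchase, Hiroshi's direct stake in Brightwater rises to 46% + 20% = 66%.
Hiroshi holds 66% of Brightwater, so Hiroshi controls Brightwater.
After the transaction, Hiroshi's side holds 6% of Sable, not > 40%, so Hiroshi still does not control Sable.
No new person acquires control, so the clause is not triggered.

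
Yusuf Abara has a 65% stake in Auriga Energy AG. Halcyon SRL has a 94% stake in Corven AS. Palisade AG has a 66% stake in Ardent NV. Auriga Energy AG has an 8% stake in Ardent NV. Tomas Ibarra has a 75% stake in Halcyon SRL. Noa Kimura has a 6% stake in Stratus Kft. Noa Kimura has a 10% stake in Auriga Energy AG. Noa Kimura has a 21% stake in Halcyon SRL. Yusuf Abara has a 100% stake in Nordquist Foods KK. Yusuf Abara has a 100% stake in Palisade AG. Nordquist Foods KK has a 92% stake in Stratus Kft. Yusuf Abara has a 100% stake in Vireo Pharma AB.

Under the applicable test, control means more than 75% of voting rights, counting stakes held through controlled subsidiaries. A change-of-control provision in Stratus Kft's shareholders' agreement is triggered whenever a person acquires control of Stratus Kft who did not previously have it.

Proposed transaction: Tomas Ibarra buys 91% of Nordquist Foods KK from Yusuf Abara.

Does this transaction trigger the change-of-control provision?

The purchase adds only to Tomas's holdings (Yusuf's stake shrinks), so Tomas is the only person who could newly come to control Stratus.
Tomas's largest direct stake is 75% in Halcyon, which does not meet the threshold, so Tomas controls no company.
Neither Tomas nor any entity Tomas controls holds any voting interest in Stratus.
So before the transaction, Tomas does not control Stratus.
After the purchase, Tomas holds 91% of Nordquist directly, and Yusuf's stake falls to 9%.
Tomas holds 91% of Nordquist, so Tomas controls Nordquist.
Nordquist holds 92% of Stratus, so Tomas controls Stratus.
Tomas did not control Stratus before and does after, so the clause is triggered.

Yes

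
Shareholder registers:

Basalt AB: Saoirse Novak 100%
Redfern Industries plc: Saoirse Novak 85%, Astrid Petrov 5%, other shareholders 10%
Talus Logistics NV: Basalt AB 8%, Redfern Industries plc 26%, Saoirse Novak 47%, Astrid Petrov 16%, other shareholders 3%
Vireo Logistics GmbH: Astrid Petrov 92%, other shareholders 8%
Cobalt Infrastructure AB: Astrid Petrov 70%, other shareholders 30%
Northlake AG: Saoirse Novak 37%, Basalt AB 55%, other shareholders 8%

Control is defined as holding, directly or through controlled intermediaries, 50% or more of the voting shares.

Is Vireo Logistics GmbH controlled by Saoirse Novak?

Saoirse holds 100% of Basalt, so Saoirse controls Basalt.
Saoirse holds 85% of Redfern, so Saoirse controls Redfern.
Basalt and Redfern and Saoirse together hold 8% + 26% + 47% = 81% of Talus, so Saoirse controls Talus.
Saoirse and Basalt together hold 37% + 55% = 92% of Northlake, so Saoirse controls Northlake.
Neither Saoirse nor any entity Saoirse controls holds any voting interest in Vireo.
So Saoirse does not control Vireo.

No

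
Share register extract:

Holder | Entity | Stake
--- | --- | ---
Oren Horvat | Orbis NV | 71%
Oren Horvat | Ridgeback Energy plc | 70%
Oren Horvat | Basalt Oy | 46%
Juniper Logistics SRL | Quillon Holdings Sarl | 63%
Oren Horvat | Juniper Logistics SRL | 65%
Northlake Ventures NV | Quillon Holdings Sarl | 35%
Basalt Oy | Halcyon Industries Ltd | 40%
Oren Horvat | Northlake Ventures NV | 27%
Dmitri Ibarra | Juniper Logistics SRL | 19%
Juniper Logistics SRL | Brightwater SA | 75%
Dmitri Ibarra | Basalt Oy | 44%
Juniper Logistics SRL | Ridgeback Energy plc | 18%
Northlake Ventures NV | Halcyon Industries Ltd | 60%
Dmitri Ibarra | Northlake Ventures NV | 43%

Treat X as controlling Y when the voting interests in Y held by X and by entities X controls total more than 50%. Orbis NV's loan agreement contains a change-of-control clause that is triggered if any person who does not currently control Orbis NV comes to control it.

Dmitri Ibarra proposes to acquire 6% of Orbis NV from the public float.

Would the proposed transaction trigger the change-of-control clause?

The purchase changes only Dmitri's holdings, so Dmitri is the only person who could newly come to control Orbis.
Dmitri's largest direct stake is 44% in Basalt, which does not meet the threshold, so Dmitri controls no company.
Neither Dmitri nor any entity Dmitri controls holds any voting interest in Orbis.
So before the transaction, Dmitri does not control Orbis.
After the purchase, Dmitri holds 6% of Orbis directly.
After the transaction, Dmitri's side holds 6% of Orbis, not > 50%, so Dmitri still does not control Orbis.
No new person acquires control, so the clause is not triggered.

No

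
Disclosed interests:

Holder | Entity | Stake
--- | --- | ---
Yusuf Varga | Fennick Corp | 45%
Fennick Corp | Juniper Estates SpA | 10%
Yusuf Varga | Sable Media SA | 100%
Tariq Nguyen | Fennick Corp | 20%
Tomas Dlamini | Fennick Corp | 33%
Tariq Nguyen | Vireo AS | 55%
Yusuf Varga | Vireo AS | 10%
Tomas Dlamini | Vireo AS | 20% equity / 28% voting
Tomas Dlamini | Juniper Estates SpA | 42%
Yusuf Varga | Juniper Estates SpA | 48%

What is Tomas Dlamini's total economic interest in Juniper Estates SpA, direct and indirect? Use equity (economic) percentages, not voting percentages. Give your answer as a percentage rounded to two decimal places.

Tomas reaches Juniper along 2 paths.
Direct stake: 42% = 42%.
Via Fennick: 33% × 10% = 3.3%.
Total: 42% + 3.3% = 45.3%.
Rounded: 45.30%.

45.30%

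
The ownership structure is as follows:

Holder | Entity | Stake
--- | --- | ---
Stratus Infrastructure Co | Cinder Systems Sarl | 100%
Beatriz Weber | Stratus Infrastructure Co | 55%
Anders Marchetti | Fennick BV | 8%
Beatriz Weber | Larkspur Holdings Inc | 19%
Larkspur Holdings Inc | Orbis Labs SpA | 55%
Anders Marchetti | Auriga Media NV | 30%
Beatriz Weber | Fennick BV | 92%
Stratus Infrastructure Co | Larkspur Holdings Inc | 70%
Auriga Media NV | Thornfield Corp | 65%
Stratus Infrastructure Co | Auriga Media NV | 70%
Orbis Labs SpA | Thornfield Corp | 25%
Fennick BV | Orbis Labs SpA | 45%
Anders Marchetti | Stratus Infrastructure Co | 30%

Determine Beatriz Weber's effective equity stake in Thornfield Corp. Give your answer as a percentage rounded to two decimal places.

43.28%

Beatriz reaches Thornfield along 4 paths.
Via Stratus → Larkspur → Orbis: 55% × 70% × 55% × 25% = 5.29375%.
Via Larkspur → Orbis: 19% × 55% × 25% = 2.6125%.
Via Fennick → Orbis: 92% × 45% × 25% = 10.35%.
Via Stratus → Auriga: 55% × 70% × 65% = 25.025%.
Total: 5.29375% + 2.6125% + 10.35% + 25.025% = 43.28125%.
Rounded: 43.28%.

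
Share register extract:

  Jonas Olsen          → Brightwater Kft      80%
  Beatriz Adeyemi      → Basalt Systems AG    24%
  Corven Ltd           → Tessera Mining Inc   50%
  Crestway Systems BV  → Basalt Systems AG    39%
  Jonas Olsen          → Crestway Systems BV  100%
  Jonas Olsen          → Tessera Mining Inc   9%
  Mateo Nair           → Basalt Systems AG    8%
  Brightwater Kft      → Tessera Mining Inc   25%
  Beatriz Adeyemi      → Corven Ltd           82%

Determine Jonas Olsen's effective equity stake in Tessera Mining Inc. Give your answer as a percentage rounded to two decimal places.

29.00%

Jonas reaches Tessera along 2 paths.
Via Brightwater: 80% × 25% = 20%.
Direct stake: 9% = 9%.
Total: 20% + 9% = 29%.
Rounded: 29.00%.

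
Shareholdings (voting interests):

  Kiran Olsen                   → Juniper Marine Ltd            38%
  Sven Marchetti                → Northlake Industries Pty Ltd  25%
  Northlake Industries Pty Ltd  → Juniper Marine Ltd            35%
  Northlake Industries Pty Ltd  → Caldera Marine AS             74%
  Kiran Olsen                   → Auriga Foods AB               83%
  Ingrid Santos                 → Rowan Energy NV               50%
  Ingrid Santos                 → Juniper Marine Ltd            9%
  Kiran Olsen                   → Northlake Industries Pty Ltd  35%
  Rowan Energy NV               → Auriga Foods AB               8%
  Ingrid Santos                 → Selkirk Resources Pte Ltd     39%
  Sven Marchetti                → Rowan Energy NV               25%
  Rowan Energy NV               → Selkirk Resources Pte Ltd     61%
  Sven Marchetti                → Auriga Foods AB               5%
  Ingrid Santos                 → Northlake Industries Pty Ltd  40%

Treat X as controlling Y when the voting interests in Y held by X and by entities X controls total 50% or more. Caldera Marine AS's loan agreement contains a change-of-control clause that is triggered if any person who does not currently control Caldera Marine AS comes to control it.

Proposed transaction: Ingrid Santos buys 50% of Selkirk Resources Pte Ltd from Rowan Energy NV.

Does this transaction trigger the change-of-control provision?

No

The purchase adds only to Ingrid's holdings (Rowan's stake shrinks), so Ingrid is the only person who could newly come to control Caldera.
Ingrid holds 50% of Rowan, so Ingrid controls Rowan.
Ingrid and Rowan together hold 39% + 61% = 100% of Selkirk, so Ingrid controls Selkirk.
Neither Ingrid nor any entity Ingrid controls holds any voting interest in Caldera.
So before the transaction, Ingrid does not control Caldera.
After the purchase, Ingrid's direct stake in Selkirk rises to 39% + 50% = 89%, and Rowan's stake falls to 11%.
Ingrid and Rowan together hold 89% + 11% = 100% of Selkirk, so Ingrid controls Selkirk.
After the transaction, neither Ingrid nor any entity Ingrid controls holds a voting interest in Caldera, so Ingrid still does not control it.
No new person acquires control, so the clause is not triggered.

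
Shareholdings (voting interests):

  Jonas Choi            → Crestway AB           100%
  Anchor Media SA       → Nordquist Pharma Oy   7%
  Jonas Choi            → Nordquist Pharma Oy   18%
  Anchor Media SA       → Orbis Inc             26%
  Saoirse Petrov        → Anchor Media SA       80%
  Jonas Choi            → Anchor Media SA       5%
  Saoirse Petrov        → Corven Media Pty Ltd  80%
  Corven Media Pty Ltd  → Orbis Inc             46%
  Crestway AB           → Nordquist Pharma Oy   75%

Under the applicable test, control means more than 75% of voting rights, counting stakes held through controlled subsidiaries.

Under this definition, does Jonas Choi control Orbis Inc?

Jonas holds 100% of Crestway, so Jonas controls Crestway.
Jonas and Crestway together hold 18% + 75% = 93% of Nordquist, so Jonas controls Nordquist.
Neither Jonas nor any entity Jonas controls holds any voting interest in Orbis.
So Jonas does not control Orbis.

No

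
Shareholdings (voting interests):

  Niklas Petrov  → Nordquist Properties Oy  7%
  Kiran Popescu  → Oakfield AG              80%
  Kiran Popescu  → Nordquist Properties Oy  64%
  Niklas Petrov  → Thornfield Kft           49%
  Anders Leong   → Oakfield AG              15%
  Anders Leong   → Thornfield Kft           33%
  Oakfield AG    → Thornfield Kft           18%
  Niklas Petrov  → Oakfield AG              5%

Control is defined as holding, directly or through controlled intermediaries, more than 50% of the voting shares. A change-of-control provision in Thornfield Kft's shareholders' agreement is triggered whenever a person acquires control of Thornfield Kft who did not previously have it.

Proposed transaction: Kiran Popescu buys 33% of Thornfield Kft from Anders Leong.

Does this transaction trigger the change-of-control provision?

The purchase adds only to Kiran's holdings (Anders's stake shrinks), so Kiran is the only person who could newly come to control Thornfield.
Kiran holds 80% of Oakfield, so Kiran controls Oakfield.
Kiran holds 64% of Nordquist, so Kiran controls Nordquist.
In Thornfield, Kiran's side holds only 18%, not > 50%.
So before the transaction, Kiran does not control Thornfield.
After the purchase, Kiran holds 33% of Thornfield directly, and Anders's stake falls to 0%.
Oakfield and Kiran together hold 18% + 33% = 51% of Thornfield, so Kiran controls Thornfield.
Kiran did not control Thornfield before and does after, so the clause is triggered.

Yes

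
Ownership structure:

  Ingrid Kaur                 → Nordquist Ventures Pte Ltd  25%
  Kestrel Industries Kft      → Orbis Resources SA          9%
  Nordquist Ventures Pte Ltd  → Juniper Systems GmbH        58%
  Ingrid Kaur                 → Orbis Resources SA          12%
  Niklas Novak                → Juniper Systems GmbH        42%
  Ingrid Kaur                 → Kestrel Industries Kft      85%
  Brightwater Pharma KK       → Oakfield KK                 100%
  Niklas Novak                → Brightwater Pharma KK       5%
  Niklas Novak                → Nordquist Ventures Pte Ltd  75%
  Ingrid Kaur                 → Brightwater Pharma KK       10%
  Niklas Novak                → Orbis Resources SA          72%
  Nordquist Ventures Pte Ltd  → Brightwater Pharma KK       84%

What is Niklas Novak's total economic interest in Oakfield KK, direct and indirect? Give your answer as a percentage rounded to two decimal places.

68.00%

Niklas reaches Oakfield along 2 paths.
Via Nordquist → Brightwater: 75% × 84% × 100% = 63%.
Via Brightwater: 5% × 100% = 5%.
Total: 63% + 5% = 68%.
Rounded: 68.00%.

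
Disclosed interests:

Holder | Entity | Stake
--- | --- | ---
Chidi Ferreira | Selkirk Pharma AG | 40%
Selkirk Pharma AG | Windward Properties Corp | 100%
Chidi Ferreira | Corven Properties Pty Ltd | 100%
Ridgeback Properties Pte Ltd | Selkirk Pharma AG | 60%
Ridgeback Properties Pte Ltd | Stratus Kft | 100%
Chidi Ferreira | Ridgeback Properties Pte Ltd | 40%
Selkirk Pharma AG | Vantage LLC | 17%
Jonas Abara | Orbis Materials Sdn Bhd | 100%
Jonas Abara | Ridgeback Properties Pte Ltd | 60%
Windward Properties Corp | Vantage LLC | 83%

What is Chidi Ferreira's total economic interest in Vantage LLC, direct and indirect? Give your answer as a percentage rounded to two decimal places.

Chidi reaches Vantage along 4 paths.
Via Ridgeback → Selkirk → Windward: 40% × 60% × 100% × 83% = 19.92%.
Via Selkirk → Windward: 40% × 100% × 83% = 33.2%.
Via Ridgeback → Selkirk: 40% × 60% × 17% = 4.08%.
Via Selkirk: 40% × 17% = 6.8%.
Total: 19.92% + 33.2% + 4.08% + 6.8% = 64%.
Rounded: 64.00%.

64.00%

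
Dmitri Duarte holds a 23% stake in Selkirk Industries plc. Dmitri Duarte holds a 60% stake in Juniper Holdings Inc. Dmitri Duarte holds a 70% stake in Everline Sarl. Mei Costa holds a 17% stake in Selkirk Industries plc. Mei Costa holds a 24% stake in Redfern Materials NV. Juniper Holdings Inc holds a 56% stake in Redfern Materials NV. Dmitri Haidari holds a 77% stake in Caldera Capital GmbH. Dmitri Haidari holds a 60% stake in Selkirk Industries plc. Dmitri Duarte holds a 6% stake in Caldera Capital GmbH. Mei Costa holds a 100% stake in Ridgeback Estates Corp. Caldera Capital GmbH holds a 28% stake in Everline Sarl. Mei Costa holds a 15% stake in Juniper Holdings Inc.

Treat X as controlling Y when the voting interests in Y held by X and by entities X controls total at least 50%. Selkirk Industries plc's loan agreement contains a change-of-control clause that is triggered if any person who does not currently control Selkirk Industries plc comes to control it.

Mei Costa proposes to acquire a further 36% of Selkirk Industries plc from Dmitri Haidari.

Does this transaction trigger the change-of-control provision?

Yes

The purchase adds only to Mei's holdings (Dmitri Haidari's stake shrinks), so Mei is the only person who could newly come to control Selkirk.
Mei holds 100% of Ridgeback, so Mei controls Ridgeback.
In Selkirk, Mei's side holds only 17%, not ≥ 50%.
So before the transaction, Mei does not control Selkirk.
After the purchase, Mei's direct stake in Selkirk rises to 17% + 36% = 53%, and Dmitri Haidari's stake falls to 24%.
Mei holds 53% of Selkirk, so Mei controls Selkirk.
Mei did not control Selkirk before and does after, so the clause is triggered.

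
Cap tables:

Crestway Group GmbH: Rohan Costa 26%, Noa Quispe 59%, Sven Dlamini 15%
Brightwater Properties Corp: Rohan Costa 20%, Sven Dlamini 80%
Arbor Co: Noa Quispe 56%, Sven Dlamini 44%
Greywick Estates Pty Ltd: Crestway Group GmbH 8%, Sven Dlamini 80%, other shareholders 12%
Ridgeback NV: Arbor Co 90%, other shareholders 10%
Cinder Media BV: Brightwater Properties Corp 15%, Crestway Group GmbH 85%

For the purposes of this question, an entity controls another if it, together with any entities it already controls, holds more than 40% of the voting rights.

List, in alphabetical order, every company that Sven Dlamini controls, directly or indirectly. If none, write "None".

Sven holds 80% of Brightwater, so Sven controls Brightwater.
Sven holds 44% of Arbor, so Sven controls Arbor.
Sven holds 80% of Greywick, so Sven controls Greywick.
Arbor holds 90% of Ridgeback, so Sven controls Ridgeback.
No other company's threshold is met.

Arbor Co, Brightwater Properties Corp, Greywick Estates Pty Ltd, Ridgeback NV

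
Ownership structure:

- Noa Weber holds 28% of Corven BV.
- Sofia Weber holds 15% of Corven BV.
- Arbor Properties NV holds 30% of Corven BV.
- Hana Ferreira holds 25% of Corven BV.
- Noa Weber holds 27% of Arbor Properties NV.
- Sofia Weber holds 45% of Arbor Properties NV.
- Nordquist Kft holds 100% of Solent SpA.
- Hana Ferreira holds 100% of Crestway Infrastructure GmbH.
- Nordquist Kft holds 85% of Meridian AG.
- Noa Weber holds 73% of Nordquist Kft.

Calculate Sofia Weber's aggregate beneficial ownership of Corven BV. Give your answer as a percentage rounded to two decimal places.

28.50%

Sofia reaches Corven along 2 paths.
Via Arbor: 45% × 30% = 13.5%.
Direct stake: 15% = 15%.
Total: 13.5% + 15% = 28.5%.
Rounded: 28.50%.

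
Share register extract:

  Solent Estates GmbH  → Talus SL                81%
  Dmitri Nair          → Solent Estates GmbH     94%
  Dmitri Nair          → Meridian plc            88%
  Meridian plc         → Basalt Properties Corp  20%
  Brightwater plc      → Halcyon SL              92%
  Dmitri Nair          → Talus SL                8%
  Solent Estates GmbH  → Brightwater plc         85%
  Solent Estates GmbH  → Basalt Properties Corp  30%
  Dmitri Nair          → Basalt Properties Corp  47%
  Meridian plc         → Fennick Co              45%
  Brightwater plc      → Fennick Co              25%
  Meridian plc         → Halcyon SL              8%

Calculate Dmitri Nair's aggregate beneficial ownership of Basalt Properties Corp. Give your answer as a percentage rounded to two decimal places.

92.80%

Dmitri reaches Basalt along 3 paths.
Direct stake: 47% = 47%.
Via Solent: 94% × 30% = 28.2%.
Via Meridian: 88% × 20% = 17.6%.
Total: 47% + 28.2% + 17.6% = 92.8%.
Rounded: 92.80%.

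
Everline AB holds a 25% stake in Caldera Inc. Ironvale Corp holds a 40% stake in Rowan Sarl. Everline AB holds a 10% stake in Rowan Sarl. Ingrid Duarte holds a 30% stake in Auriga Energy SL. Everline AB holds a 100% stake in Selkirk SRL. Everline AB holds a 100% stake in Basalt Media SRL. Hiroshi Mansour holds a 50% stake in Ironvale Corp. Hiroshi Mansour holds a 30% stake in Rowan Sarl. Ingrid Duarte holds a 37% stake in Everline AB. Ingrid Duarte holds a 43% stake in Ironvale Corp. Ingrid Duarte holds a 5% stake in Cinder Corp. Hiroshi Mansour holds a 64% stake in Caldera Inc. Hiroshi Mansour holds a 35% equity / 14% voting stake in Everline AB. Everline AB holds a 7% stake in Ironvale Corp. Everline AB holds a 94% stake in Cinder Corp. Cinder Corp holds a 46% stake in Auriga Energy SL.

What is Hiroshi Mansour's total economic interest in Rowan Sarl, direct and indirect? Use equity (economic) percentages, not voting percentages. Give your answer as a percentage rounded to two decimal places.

Hiroshi reaches Rowan along 4 paths.
Via Ironvale: 50% × 40% = 20%.
Via Everline → Ironvale: 35% × 7% × 40% = 0.98%.
Via Everline: 35% × 10% = 3.5%.
Direct stake: 30% = 30%.
Total: 20% + 0.98% + 3.5% + 30% = 54.48%.

54.48%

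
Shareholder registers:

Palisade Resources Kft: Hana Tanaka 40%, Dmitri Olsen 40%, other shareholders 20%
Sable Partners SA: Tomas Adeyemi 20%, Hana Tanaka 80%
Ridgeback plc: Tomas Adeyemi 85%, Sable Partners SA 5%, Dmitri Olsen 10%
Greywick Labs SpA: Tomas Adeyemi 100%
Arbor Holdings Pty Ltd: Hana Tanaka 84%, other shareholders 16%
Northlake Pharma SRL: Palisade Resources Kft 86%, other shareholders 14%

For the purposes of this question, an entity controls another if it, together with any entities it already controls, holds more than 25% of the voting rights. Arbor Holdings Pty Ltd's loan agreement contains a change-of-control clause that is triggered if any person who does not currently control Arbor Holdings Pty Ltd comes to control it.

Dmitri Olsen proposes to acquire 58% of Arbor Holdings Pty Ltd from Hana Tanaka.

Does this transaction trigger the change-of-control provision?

The purchase adds only to Dmitri's holdings (Hana's stake shrinks), so Dmitri is the only person who could newly come to control Arbor.
Dmitri holds 40% of Palisade, so Dmitri controls Palisade.
Palisade holds 86% of Northlake, so Dmitri controls Northlake.
Neither Dmitri nor any entity Dmitri controls holds any voting interest in Arbor.
So before the transaction, Dmitri does not control Arbor.
After the purchase, Dmitri holds 58% of Arbor directly, and Hana's stake falls to 26%.
Dmitri holds 58% of Arbor, so Dmitri controls Arbor.
Dmitri did not control Arbor before and does after, so the clause is triggered.

Yes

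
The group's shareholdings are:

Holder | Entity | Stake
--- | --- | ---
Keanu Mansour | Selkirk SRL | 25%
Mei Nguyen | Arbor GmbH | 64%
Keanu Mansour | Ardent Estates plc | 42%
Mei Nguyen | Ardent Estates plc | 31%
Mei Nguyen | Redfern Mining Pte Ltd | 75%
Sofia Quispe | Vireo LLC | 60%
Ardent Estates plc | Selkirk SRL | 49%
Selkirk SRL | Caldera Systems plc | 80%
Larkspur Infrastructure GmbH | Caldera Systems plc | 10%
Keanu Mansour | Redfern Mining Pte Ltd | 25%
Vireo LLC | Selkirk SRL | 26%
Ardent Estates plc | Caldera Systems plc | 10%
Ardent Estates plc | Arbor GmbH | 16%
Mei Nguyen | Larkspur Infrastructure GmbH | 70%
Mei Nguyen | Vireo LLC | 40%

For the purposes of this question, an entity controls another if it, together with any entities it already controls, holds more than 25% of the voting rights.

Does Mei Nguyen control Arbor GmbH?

Mei holds 31% of Ardent, so Mei controls Ardent.
Mei and Ardent together hold 64% + 16% = 80% of Arbor, so Mei controls Arbor.

Yes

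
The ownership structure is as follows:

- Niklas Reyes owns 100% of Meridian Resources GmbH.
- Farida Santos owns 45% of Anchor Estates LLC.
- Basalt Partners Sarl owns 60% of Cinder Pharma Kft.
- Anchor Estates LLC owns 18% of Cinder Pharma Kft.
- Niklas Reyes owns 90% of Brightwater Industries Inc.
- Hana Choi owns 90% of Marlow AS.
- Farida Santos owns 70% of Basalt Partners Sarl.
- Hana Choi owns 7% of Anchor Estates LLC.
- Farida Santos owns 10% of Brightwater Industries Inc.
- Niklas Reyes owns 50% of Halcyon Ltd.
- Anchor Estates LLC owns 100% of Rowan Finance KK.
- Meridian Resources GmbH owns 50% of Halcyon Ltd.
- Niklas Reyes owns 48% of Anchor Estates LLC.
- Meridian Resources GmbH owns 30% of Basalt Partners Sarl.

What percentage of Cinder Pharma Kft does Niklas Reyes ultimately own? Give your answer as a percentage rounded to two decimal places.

26.64%

Niklas reaches Cinder along 2 paths.
Via Meridian → Basalt: 100% × 30% × 60% = 18%.
Via Anchor: 48% × 18% = 8.64%.
Total: 18% + 8.64% = 26.64%.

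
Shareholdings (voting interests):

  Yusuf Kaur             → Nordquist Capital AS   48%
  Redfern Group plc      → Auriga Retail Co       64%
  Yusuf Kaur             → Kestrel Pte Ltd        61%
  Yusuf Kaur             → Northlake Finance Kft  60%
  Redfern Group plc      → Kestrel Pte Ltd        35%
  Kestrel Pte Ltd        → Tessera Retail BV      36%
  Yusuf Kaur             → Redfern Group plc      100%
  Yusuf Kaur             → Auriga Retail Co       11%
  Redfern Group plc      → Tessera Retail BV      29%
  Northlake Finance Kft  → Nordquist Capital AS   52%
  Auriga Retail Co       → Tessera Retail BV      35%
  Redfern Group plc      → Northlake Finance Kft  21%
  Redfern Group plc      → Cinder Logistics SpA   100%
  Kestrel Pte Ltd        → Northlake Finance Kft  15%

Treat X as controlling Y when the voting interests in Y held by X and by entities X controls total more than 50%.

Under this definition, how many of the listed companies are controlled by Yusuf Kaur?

7

Yusuf holds 100% of Redfern, so Yusuf controls Redfern.
Yusuf and Redfern together hold 11% + 64% = 75% of Auriga, so Yusuf controls Auriga.
Yusuf and Redfern together hold 61% + 35% = 96% of Kestrel, so Yusuf controls Kestrel.
Redfern and Kestrel and Auriga together hold 29% + 36% + 35% = 100% of Tessera, so Yusuf controls Tessera.
Kestrel and Redfern and Yusuf together hold 15% + 21% + 60% = 96% of Northlake, so Yusuf controls Northlake.
Redfern holds 100% of Cinder, so Yusuf controls Cinder.
Northlake and Yusuf together hold 52% + 48% = 100% of Nordquist, so Yusuf controls Nordquist.
Yusuf controls 7 companies.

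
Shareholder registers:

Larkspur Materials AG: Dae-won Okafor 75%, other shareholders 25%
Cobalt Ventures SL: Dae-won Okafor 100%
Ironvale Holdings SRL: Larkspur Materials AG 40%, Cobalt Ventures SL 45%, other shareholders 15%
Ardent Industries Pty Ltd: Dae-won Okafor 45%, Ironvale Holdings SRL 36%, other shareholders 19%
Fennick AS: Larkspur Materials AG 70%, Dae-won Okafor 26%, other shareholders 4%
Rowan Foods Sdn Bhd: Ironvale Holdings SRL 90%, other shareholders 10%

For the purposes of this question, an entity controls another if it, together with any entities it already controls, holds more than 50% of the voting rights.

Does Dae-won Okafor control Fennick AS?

Yes

Dae-won holds 75% of Larkspur, so Dae-won controls Larkspur.
Larkspur and Dae-won together hold 70% + 26% = 96% of Fennick, so Dae-won controls Fennick.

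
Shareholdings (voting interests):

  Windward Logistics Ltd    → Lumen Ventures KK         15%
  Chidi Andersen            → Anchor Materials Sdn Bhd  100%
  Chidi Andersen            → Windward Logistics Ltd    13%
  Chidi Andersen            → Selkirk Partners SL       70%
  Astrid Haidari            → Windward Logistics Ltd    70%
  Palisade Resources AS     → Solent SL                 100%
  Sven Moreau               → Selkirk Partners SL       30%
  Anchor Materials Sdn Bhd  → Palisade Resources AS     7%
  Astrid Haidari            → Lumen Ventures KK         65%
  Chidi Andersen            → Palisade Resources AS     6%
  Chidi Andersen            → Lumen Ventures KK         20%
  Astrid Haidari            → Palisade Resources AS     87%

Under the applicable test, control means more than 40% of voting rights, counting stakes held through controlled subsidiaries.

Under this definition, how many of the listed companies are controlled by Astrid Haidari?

Astrid holds 87% of Palisade, so Astrid controls Palisade.
Astrid holds 70% of Windward, so Astrid controls Windward.
Palisade holds 100% of Solent, so Astrid controls Solent.
Astrid and Windward together hold 65% + 15% = 80% of Lumen, so Astrid controls Lumen.
No other company's threshold is met.
Astrid controls 4 companies.

4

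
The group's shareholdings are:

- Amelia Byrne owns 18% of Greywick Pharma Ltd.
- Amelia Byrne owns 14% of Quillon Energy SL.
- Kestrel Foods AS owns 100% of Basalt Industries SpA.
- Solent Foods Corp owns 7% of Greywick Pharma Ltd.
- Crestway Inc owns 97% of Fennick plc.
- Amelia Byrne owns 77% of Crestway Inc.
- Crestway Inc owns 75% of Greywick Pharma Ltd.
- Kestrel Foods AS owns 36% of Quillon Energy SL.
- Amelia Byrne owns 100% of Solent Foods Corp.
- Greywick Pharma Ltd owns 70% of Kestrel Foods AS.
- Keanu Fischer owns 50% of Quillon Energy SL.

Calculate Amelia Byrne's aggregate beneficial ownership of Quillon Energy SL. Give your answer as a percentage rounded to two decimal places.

34.85%

Amelia reaches Quillon along 4 paths.
Via Solent → Greywick → Kestrel: 100% × 7% × 70% × 36% = 1.764%.
Via Greywick → Kestrel: 18% × 70% × 36% = 4.536%.
Via Crestway → Greywick → Kestrel: 77% × 75% × 70% × 36% = 14.553%.
Direct stake: 14% = 14%.
Total: 1.764% + 4.536% + 14.553% + 14% = 34.853%.
Rounded: 34.85%.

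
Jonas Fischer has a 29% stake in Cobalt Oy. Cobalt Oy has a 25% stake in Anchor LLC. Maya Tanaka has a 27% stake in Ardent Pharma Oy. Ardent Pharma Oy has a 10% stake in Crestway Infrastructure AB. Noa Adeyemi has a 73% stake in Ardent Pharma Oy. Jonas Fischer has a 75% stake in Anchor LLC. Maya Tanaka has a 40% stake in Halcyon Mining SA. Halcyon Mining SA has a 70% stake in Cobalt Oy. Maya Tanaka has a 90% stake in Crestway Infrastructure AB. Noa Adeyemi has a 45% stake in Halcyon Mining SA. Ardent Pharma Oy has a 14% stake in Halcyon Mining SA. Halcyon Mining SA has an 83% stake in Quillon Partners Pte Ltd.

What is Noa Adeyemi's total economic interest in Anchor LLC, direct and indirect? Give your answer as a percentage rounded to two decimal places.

9.66%

Noa reaches Anchor along 2 paths.
Via Ardent → Halcyon → Cobalt: 73% × 14% × 70% × 25% = 1.7885%.
Via Halcyon → Cobalt: 45% × 70% × 25% = 7.875%.
Total: 1.7885% + 7.875% = 9.6635%.
Rounded: 9.66%.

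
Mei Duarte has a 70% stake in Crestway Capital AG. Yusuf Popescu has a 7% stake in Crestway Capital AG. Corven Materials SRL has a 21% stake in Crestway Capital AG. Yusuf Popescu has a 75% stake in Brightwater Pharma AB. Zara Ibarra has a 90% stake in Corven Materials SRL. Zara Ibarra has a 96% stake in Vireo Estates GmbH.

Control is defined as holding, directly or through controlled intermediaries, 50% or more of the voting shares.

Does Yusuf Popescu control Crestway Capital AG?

Yusuf holds 75% of Brightwater, so Yusuf controls Brightwater.
In Crestway, Yusuf's side holds only 7%, not ≥ 50%.
So Yusuf does not control Crestway.

No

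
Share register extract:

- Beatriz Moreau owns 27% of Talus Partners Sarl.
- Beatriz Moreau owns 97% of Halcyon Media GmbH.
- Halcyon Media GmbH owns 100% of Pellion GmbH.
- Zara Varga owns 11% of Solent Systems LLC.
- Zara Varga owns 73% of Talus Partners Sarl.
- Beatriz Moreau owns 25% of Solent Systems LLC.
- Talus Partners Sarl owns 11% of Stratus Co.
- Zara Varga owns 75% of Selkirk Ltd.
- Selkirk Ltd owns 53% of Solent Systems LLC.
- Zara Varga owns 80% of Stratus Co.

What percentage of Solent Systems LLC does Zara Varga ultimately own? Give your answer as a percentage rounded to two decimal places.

Zara reaches Solent along 2 paths.
Via Selkirk: 75% × 53% = 39.75%.
Direct stake: 11% = 11%.
Total: 39.75% + 11% = 50.75%.

50.75%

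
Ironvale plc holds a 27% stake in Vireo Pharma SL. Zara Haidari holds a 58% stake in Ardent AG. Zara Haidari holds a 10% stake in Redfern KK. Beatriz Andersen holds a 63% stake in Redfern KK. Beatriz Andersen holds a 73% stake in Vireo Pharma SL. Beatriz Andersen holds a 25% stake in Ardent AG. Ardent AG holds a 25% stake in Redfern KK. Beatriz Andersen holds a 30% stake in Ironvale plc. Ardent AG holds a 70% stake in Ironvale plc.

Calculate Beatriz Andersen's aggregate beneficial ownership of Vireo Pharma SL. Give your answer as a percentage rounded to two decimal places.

85.83%

Beatriz reaches Vireo along 3 paths.
Direct stake: 73% = 73%.
Via Ardent → Ironvale: 25% × 70% × 27% = 4.725%.
Via Ironvale: 30% × 27% = 8.1%.
Total: 73% + 4.725% + 8.1% = 85.825%.
Rounded: 85.83%.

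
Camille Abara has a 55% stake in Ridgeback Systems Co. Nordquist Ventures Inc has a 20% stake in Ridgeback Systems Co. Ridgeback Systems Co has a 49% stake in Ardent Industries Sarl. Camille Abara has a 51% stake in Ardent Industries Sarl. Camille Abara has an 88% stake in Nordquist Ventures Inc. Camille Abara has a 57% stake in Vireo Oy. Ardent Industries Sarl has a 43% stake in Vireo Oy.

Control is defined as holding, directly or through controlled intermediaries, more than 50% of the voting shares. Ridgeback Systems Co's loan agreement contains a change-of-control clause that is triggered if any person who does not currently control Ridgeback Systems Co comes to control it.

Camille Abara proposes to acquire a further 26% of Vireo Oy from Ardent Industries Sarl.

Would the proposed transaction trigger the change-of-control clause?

No

The purchase adds only to Camille's holdings (Ardent's stake shrinks), so Camille is the only person who could newly come to control Ridgeback.
Camille holds 88% of Nordquist, so Camille controls Nordquist.
Camille and Nordquist together hold 55% + 20% = 75% of Ridgeback, so Camille controls Ridgeback.
So Camille already controls Ridgeback before the transaction.
After the purchase, Camille's direct stake in Vireo rises to 57% + 26% = 83%, and Ardent's stake falls to 17%.
Camille controlled Ridgeback already, so this is not a new person acquiring control; every other person's position is unchanged or reduced.
No new person acquires control, so the clause is not triggered.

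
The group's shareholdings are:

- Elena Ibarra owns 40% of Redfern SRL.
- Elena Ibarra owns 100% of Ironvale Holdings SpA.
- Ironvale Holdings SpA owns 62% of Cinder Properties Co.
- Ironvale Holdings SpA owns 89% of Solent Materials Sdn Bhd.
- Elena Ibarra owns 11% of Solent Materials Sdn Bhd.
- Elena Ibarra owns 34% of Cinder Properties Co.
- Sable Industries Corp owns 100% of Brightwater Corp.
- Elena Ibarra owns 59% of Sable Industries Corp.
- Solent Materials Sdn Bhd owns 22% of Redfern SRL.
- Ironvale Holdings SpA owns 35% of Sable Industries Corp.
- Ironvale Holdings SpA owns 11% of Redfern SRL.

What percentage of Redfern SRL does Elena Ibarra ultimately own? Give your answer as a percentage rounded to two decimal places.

Elena reaches Redfern along 4 paths.
Via Ironvale → Solent: 100% × 89% × 22% = 19.58%.
Via Solent: 11% × 22% = 2.42%.
Direct stake: 40% = 40%.
Via Ironvale: 100% × 11% = 11%.
Total: 19.58% + 2.42% + 40% + 11% = 73%.
Rounded: 73.00%.

73.00%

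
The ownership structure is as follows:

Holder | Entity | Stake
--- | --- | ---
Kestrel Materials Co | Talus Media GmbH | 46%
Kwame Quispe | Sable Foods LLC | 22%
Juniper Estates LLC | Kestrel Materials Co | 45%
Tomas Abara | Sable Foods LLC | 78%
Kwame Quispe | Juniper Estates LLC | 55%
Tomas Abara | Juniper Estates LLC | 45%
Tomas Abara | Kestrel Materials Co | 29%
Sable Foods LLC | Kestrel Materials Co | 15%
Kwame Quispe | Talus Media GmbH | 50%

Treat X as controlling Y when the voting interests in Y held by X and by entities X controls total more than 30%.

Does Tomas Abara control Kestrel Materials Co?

Tomas holds 78% of Sable, so Tomas controls Sable.
Tomas holds 45% of Juniper, so Tomas controls Juniper.
Tomas and Juniper and Sable together hold 29% + 45% + 15% = 89% of Kestrel, so Tomas controls Kestrel.

Yes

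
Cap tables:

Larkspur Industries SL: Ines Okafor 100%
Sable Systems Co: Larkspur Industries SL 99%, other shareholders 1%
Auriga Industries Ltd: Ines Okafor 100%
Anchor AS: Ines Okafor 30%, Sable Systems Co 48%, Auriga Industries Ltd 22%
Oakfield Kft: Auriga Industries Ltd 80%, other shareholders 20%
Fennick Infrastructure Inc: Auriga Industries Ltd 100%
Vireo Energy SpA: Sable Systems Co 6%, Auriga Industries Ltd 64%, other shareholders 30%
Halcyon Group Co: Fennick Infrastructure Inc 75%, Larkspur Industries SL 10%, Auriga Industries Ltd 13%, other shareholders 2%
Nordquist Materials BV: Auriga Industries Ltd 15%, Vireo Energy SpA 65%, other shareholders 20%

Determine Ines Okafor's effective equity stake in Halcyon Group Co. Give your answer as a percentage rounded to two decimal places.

Ines reaches Halcyon along 3 paths.
Via Auriga → Fennick: 100% × 100% × 75% = 75%.
Via Larkspur: 100% × 10% = 10%.
Via Auriga: 100% × 13% = 13%.
Total: 75% + 10% + 13% = 98%.
Rounded: 98.00%.

98.00%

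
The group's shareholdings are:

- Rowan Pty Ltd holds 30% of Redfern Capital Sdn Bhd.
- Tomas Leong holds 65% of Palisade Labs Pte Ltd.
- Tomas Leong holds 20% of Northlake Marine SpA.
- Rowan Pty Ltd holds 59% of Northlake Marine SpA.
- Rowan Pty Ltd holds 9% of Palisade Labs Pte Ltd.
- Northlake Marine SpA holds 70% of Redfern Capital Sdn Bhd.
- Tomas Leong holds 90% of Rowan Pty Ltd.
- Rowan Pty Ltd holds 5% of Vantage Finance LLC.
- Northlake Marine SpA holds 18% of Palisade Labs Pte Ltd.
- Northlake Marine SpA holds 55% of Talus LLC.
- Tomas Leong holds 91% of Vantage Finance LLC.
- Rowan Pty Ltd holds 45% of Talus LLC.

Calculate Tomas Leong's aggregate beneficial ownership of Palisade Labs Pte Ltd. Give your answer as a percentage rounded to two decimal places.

86.26%

Tomas reaches Palisade along 4 paths.
Via Rowan: 90% × 9% = 8.1%.
Via Rowan → Northlake: 90% × 59% × 18% = 9.558%.
Via Northlake: 20% × 18% = 3.6%.
Direct stake: 65% = 65%.
Total: 8.1% + 9.558% + 3.6% + 65% = 86.258%.
Rounded: 86.26%.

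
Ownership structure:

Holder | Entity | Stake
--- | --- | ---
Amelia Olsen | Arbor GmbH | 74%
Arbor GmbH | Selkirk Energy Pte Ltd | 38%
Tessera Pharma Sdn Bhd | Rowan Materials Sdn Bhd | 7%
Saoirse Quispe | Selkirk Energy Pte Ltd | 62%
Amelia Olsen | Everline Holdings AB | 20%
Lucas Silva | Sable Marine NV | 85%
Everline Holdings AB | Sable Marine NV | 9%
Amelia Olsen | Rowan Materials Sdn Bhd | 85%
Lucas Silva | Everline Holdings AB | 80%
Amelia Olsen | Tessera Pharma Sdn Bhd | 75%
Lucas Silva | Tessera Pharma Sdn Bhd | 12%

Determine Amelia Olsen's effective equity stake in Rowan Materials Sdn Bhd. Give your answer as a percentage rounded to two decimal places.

Amelia reaches Rowan along 2 paths.
Direct stake: 85% = 85%.
Via Tessera: 75% × 7% = 5.25%.
Total: 85% + 5.25% = 90.25%.

90.25%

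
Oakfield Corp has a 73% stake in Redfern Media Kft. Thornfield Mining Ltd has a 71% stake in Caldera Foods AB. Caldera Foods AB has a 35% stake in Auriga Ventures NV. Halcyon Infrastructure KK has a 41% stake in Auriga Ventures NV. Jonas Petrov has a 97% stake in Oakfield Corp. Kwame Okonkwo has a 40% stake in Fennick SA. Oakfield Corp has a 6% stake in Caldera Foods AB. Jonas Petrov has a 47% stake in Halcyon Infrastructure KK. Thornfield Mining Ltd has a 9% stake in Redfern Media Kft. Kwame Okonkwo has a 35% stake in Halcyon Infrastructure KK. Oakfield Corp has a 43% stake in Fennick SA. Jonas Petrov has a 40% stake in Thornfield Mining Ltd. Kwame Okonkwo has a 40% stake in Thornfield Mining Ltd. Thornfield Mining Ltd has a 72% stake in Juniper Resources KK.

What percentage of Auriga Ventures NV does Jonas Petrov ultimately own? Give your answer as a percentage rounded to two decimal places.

31.25%

Jonas reaches Auriga along 3 paths.
Via Thornfield → Caldera: 40% × 71% × 35% = 9.94%.
Via Oakfield → Caldera: 97% × 6% × 35% = 2.037%.
Via Halcyon: 47% × 41% = 19.27%.
Total: 9.94% + 2.037% + 19.27% = 31.247%.
Rounded: 31.25%.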